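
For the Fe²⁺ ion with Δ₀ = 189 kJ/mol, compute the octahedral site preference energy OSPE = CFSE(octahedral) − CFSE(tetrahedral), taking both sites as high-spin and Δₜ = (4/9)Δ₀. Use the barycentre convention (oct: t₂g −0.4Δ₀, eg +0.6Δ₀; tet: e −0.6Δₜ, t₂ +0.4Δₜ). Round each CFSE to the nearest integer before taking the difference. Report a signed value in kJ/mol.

-26

Fe is in group 8, so Fe²⁺ is d⁶ (8 − 2 = 6).
Octahedral (high-spin): t₂g⁴ eg², CFSE = 4(−0.4) + 2(+0.6) = -0.4Δ₀ = -0.4 × 189 = -76 kJ/mol.
In a tetrahedral site the filling is e³ t₂³: CFSE(tet) = -0.6Δₜ = -0.6 × (4/9)(189) = -50 kJ/mol.
OSPE = CFSE(oct) − CFSE(tet) = -76 − (-50) = -26 kJ/mol.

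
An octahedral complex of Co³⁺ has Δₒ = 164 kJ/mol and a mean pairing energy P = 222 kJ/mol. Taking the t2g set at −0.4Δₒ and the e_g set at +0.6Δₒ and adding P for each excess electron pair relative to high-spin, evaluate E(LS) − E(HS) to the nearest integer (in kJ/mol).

116

Co³⁺: group 9, so d-count = 9 − 3 = 6.
High-spin: t2g^4 e_g^2, CFSE = -0.4Δₒ = -66 kJ/mol.
Low-spin: t2g^6 e_g^0, orbital CFSE = -2.4Δₒ = -394 kJ/mol; plus 2 excess pairs × P = +444 kJ/mol; total 50 kJ/mol.
The difference is 50 − (-66) = 116 kJ/mol, so high-spin lies lower.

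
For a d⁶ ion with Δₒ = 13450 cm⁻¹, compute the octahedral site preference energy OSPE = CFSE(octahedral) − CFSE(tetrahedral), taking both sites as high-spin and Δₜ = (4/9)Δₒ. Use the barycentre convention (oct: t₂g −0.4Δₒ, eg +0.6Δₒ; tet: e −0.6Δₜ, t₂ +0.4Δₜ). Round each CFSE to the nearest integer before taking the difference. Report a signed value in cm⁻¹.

-1793

Octahedral (high-spin): t2g^4 e_g^2, CFSE = 4(−0.4) + 2(+0.6) = -0.4Δₒ = -0.4 × 13450 = -5380 cm⁻¹.
Tetrahedral e^3 t2^3 gives -0.6Δₜ = -0.6 × (4/9) × 13450 = -3587 cm⁻¹.
OSPE = -5380 − (-3587) = -1793 cm⁻¹.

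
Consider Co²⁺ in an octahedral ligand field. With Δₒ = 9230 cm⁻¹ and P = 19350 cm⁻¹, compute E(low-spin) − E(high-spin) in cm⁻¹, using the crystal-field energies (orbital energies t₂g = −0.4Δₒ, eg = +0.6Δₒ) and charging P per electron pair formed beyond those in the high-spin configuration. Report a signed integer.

10120

Co sits in group 9; removing 2 electrons leaves Co²⁺ with 9 − 2 = 7 d electrons.
High-spin d⁷ fills as t₂g⁵ eg² with CFSE 5(−0.4) + 2(+0.6) = -0.8Δₒ = -7384 cm⁻¹.
For low-spin the configuration is t₂g⁶ eg¹: orbital energy -1.8 × 9230 = -16614 cm⁻¹, and 1 additional pair relative to high-spin adds 19350 cm⁻¹, giving 2736 cm⁻¹.
Thus E(LS) − E(HS) = 10120 cm⁻¹.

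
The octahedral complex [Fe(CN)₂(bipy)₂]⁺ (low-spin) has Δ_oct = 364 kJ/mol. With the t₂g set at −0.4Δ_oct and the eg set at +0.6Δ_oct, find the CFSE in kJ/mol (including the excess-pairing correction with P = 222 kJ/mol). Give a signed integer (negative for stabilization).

Ligand charges: 2×(-1) from CN⁻ and 2×(+0) from bipy sum to -2; with overall charge +1, Fe is +3.
Fe³⁺: group 8, so d-count = 8 − 3 = 5.
Configuration: t₂g⁵ eg⁰.
CFSE(orbital) = 5×(-0.4Δ_oct) + 0×(0.6Δ_oct) = -2.0Δ_oct; with Δ_oct = 364 kJ/mol that is -728 kJ/mol.
Pairing penalty: 2 pairs vs 0 in the high-spin reference → 2 extra × P = 444 kJ/mol.
Net CFSE = -728 + 444 = -284 kJ/mol.

-284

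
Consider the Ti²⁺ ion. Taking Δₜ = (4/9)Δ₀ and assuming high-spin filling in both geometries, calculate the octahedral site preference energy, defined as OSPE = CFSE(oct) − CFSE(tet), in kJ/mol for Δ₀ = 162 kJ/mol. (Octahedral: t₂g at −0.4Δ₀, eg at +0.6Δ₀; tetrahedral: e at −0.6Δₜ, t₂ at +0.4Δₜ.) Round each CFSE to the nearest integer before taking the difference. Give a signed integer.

-44

Group 4 minus oxidation state +2 gives a d² configuration for Ti²⁺.
Octahedral (high-spin): t2g^2 e_g^0, CFSE = 2(−0.4) + 0(+0.6) = -0.8Δ₀ = -0.8 × 162 = -130 kJ/mol.
In a tetrahedral site the filling is e^2 t2^0: CFSE(tet) = -1.2Δₜ = -1.2 × (4/9)(162) = -86 kJ/mol.
OSPE = CFSE(oct) − CFSE(tet) = -130 − (-86) = -44 kJ/mol.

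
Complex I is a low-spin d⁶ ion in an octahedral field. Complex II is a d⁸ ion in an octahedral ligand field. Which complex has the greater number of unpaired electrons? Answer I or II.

I: t2g^6 e_g^0 → 0 unpaired.
II: t₂g⁶ eg² → 2 unpaired.
So II has more unpaired electrons.

II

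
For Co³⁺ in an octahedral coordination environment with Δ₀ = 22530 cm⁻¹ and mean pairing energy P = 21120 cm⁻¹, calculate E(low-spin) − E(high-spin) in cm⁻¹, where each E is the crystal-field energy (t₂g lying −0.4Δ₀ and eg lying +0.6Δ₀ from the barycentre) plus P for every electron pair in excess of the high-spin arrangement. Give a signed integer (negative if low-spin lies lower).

Group 9 minus oxidation state +3 gives a d⁶ configuration for Co³⁺.
High-spin: t₂g⁴ eg², CFSE = -0.4Δ₀ = -9012 cm⁻¹.
Low-spin: t₂g⁶ eg⁰, orbital CFSE = -2.4Δ₀ = -54072 cm⁻¹; plus 2 excess pairs × P = +42240 cm⁻¹; total -11832 cm⁻¹.
Thus E(LS) − E(HS) = -2820 cm⁻¹.

-2820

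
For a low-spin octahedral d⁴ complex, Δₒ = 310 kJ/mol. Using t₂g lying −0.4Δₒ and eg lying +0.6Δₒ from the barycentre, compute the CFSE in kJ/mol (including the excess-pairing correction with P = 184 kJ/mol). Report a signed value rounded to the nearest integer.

-312

The d⁴ electrons fill as t₂g⁴ eg⁰.
The orbital stabilization is -1.6Δₒ = -1.6 × 310 = -496 kJ/mol.
Pairing penalty: 1 pair vs 0 in the high-spin reference → 1 extra × P = 184 kJ/mol.
Net CFSE = -496 + 184 = -312 kJ/mol.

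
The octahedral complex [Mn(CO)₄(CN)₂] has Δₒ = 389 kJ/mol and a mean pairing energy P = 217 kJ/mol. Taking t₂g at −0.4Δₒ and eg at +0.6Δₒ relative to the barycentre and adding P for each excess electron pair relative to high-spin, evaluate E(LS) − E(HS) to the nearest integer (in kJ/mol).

-344

Ligand charges: 4×(+0) from CO and 2×(-1) from CN⁻ sum to -2; with overall charge +0, Mn is +2.
Mn is in group 7, so Mn²⁺ is d⁵ (7 − 2 = 5).
High-spin: t₂g³ eg², CFSE = 0.0Δₒ = 0 kJ/mol.
For low-spin the configuration is t₂g⁵ eg⁰: orbital energy -2.0 × 389 = -778 kJ/mol, and 2 additional pairs relative to high-spin add 434 kJ/mol, giving -344 kJ/mol.
The difference is -344 − (0) = -344 kJ/mol, so low-spin lies lower.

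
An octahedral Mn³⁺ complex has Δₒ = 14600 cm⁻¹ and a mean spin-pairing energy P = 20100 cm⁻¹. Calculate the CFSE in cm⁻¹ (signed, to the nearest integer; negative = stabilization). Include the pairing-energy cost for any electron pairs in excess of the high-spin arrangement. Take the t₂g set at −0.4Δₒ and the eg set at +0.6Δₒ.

-8760

Group 7 minus oxidation state +3 gives a d⁴ configuration for Mn³⁺.
With Δₒ < P the complex is high-spin.
Filling d⁴ accordingly: t₂g³ eg¹.
Orbital CFSE = -0.6Δₒ = -0.6 × 14600 = -8760 cm⁻¹.
High-spin has no excess pairs, so no pairing correction applies.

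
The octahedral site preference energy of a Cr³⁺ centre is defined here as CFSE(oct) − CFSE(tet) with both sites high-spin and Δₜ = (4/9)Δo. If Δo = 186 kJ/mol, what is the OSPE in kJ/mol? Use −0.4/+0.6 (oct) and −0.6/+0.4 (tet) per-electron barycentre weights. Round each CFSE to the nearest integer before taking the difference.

Cr is in group 6, so Cr³⁺ is d³ (6 − 3 = 3).
Octahedral high-spin t₂g³ eg⁰: CFSE = -1.2 × 186 = -223 kJ/mol.
In a tetrahedral site the filling is e² t₂¹: CFSE(tet) = -0.8Δₜ = -0.8 × (4/9)(186) = -66 kJ/mol.
OSPE = -223 − (-66) = -157 kJ/mol.

-157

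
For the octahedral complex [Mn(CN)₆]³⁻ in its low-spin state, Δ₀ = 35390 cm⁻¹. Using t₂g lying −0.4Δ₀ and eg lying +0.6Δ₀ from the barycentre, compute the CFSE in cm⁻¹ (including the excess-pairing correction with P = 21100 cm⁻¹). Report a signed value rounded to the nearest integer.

-35524

Each CN⁻ contributes -1; 6 × (-1) = -6. With overall charge -3, Mn is in the +3 oxidation state.
Group 7 minus oxidation state +3 gives a d⁴ configuration for Mn³⁺.
The d⁴ electrons fill as t₂g⁴ eg⁰.
Orbital CFSE = 4(-0.4) + 0(0.6) = -1.6Δ₀ = -1.6 × 35390 = -56624 cm⁻¹.
High-spin d⁴ would be t₂g³ eg¹ with 0 pairs; low-spin has 1, so 1 excess pair costs +1P = +21100 cm⁻¹.
Overall CFSE = -56624 + 21100 = -35524 cm⁻¹.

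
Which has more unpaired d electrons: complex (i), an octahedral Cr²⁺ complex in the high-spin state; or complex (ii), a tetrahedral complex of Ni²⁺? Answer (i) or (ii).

(i)

(i): Cr²⁺: group 6, so d-count = 6 − 2 = 4; t₂g³ eg¹ → 4 unpaired.
(ii): Ni sits in group 10; removing 2 electrons leaves Ni²⁺ with 10 − 2 = 8 d electrons; With tetrahedral geometry the complex is necessarily high-spin; e^4 t2^4 → 2 unpaired.
So (i) has more unpaired electrons.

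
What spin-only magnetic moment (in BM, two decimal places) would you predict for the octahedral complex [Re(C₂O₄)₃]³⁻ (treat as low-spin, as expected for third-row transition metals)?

Each C₂O₄²⁻ contributes -2; 3 × (-2) = -6. With overall charge -3, Re is in the +3 oxidation state.
Group 7 minus oxidation state +3 gives a d⁴ configuration for Re³⁺.
Configuration: t2g^4 e_g^0 → 2 unpaired electrons.
μ(spin-only) = √[2(2+2)] = √8 ≈ 2.83 BM.

2.83 BM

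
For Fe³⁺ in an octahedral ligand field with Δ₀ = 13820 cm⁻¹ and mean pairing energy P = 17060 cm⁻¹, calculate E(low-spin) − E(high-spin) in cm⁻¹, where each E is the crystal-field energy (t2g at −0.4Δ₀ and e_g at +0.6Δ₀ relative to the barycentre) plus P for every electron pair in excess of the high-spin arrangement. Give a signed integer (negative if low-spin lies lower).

Fe³⁺: group 8, so d-count = 8 − 3 = 5.
High-spin d⁵ fills as t2g^3 e_g^2 with CFSE 3(−0.4) + 2(+0.6) = 0.0Δ₀ = 0 cm⁻¹.
Low-spin: t2g^5 e_g^0, orbital CFSE = -2.0Δ₀ = -27640 cm⁻¹; plus 2 excess pairs × P = +34120 cm⁻¹; total 6480 cm⁻¹.
The difference is 6480 − (0) = 6480 cm⁻¹, so high-spin lies lower.

6480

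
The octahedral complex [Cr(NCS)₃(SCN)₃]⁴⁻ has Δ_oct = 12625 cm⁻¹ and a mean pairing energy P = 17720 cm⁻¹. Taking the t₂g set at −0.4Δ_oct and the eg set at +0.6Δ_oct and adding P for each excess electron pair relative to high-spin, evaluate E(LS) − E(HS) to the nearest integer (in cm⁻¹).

Ligand charges: 3×(-1) from NCS⁻ and 3×(-1) from SCN⁻ sum to -6; with overall charge -4, Cr is +2.
Cr sits in group 6; removing 2 electrons leaves Cr²⁺ with 6 − 2 = 4 d electrons.
In the high-spin limit (t₂g³ eg¹) the orbital term is -0.6Δ_oct = -7575 cm⁻¹, with no excess pairing.
Low-spin t₂g⁴ eg⁰ gives -1.6Δ_oct = -20200 cm⁻¹, but forming 1 extra pair costs 1P = 17720 cm⁻¹, so E(LS) = -20200 + 17720 = -2480 cm⁻¹.
Thus E(LS) − E(HS) = 5095 cm⁻¹.

5095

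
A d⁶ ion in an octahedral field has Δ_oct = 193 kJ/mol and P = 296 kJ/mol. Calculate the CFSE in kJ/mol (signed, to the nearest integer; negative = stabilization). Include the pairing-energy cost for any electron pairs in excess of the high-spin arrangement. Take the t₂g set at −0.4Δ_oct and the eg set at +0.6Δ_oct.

Here Δ_oct < P (193 < 296), so the high-spin state is favoured.
Configuration: t₂g⁴ eg².
Orbital CFSE = -0.4Δ_oct = -0.4 × 193 = -77 kJ/mol.
High-spin has no excess pairs, so no pairing correction applies.

-77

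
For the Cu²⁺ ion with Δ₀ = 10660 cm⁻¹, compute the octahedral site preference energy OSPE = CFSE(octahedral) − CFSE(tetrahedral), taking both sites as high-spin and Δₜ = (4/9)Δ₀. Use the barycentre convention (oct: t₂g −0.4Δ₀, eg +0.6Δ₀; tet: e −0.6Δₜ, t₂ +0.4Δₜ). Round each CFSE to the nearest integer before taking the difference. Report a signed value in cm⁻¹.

Cu²⁺: group 11, so d-count = 11 − 2 = 9.
Octahedral (high-spin): t₂g⁶ eg³, CFSE = 6(−0.4) + 3(+0.6) = -0.6Δ₀ = -0.6 × 10660 = -6396 cm⁻¹.
Tetrahedral: e⁴ t₂⁵, CFSE = 4(−0.6) + 5(+0.4) = -0.4Δₜ = -0.4 × (4/9) × 10660 = -1895 cm⁻¹.
Subtracting, OSPE = -6396 − (-1895) = -4501 cm⁻¹.

-4501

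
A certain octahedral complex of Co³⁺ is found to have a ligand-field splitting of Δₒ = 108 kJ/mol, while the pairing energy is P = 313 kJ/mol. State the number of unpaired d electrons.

Co is in group 9, so Co³⁺ is d⁶ (9 − 3 = 6).
Δₒ < P, so pairing is avoided: the ground state is high-spin.
Filling d⁶ accordingly: t₂g⁴ eg².
Unpaired electrons: 4.

4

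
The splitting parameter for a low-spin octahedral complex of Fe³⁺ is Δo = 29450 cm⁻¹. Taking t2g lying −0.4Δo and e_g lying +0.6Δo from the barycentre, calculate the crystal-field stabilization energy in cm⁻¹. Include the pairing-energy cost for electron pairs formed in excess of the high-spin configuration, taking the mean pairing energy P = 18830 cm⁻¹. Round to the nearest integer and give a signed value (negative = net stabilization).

Fe³⁺: group 8, so d-count = 8 − 3 = 5.
Configuration: t2g^5 e_g^0.
Orbital CFSE = 5(-0.4) + 0(0.6) = -2.0Δo = -2.0 × 29450 = -58900 cm⁻¹.
Pairing penalty: 2 pairs vs 0 in the high-spin reference → 2 extra × P = 37660 cm⁻¹.
Combining: -58900 + 37660 = -21240 cm⁻¹.

-21240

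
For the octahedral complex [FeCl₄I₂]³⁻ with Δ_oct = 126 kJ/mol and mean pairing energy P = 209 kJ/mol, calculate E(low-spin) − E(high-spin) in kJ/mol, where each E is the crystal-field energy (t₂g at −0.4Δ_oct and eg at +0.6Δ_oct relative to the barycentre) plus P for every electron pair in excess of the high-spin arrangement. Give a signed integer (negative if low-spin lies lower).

166

Ligand charges: 4×(-1) from Cl⁻ and 2×(-1) from I⁻ sum to -6; with overall charge -3, Fe is +3.
Fe is in group 8, so Fe³⁺ is d⁵ (8 − 3 = 5).
High-spin d⁵ fills as t₂g³ eg² with CFSE 3(−0.4) + 2(+0.6) = 0.0Δ_oct = 0 kJ/mol.
Low-spin: t₂g⁵ eg⁰, orbital CFSE = -2.0Δ_oct = -252 kJ/mol; plus 2 excess pairs × P = +418 kJ/mol; total 166 kJ/mol.
The difference is 166 − (0) = 166 kJ/mol, so high-spin lies lower.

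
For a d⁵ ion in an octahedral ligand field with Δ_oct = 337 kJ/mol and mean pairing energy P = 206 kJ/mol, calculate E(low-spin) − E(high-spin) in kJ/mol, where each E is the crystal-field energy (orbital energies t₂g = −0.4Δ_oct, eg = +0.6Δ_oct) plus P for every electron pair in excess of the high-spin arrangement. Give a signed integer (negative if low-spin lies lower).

-262

High-spin: t₂g³ eg², CFSE = 0.0Δ_oct = 0 kJ/mol.
Low-spin t₂g⁵ eg⁰ gives -2.0Δ_oct = -674 kJ/mol, but forming 2 extra pairs costs 2P = 412 kJ/mol, so E(LS) = -674 + 412 = -262 kJ/mol.
Thus E(LS) − E(HS) = -262 kJ/mol.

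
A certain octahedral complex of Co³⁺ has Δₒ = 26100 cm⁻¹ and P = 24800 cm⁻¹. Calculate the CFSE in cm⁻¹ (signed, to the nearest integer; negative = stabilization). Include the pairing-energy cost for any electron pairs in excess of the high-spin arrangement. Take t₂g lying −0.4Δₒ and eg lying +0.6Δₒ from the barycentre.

Group 9 minus oxidation state +3 gives a d⁶ configuration for Co³⁺.
Δₒ > P, so pairing is preferred: the ground state is low-spin.
Configuration: t₂g⁶ eg⁰.
Orbital CFSE = -2.4Δₒ = -2.4 × 26100 = -62640 cm⁻¹.
Excess pairs vs high-spin: 3 − 1 = 2; pairing cost = +49600 cm⁻¹.
Net CFSE = -62640 + 49600 = -13040 cm⁻¹.

-13040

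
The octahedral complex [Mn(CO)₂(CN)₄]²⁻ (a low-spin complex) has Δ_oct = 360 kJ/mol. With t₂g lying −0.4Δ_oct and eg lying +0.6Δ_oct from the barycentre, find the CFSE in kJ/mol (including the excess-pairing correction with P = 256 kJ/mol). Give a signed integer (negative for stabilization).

Ligand charges: 2×(+0) from CO and 4×(-1) from CN⁻ sum to -4; with overall charge -2, Mn is +2.
Mn sits in group 7; removing 2 electrons leaves Mn²⁺ with 7 − 2 = 5 d electrons.
The d⁵ electrons fill as t₂g⁵ eg⁰.
CFSE(orbital) = 5×(-0.4Δ_oct) + 0×(0.6Δ_oct) = -2.0Δ_oct; with Δ_oct = 360 kJ/mol that is -720 kJ/mol.
Relative to high-spin t₂g³ eg² (0 paired), the low-spin configuration has 2 additional pairs, contributing +2 × 256 = +512 kJ/mol.
Combining: -720 + 512 = -208 kJ/mol.

-208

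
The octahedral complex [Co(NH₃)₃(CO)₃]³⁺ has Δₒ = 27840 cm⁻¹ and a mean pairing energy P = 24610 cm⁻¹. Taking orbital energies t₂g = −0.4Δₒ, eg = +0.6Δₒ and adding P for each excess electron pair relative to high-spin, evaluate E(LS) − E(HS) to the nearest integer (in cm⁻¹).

Ligand charges: 3×(+0) from NH₃ and 3×(+0) from CO sum to +0; with overall charge +3, Co is +3.
Co is in group 9, so Co³⁺ is d⁶ (9 − 3 = 6).
High-spin d⁶ fills as t₂g⁴ eg² with CFSE 4(−0.4) + 2(+0.6) = -0.4Δₒ = -11136 cm⁻¹.
Low-spin: t₂g⁶ eg⁰, orbital CFSE = -2.4Δₒ = -66816 cm⁻¹; plus 2 excess pairs × P = +49220 cm⁻¹; total -17596 cm⁻¹.
E(LS) − E(HS) = -17596 − (-11136) = -6460 cm⁻¹.

-6460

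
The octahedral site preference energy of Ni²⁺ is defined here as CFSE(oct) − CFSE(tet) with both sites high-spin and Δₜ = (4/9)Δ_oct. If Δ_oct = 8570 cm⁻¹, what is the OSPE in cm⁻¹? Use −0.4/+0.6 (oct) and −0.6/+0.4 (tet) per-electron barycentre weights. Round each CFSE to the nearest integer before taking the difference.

-7237

Ni²⁺: group 10, so d-count = 10 − 2 = 8.
In an octahedral site d⁸ (HS) is t₂g⁶ eg², giving CFSE(oct) = -1.2Δ_oct = -10284 cm⁻¹.
In a tetrahedral site the filling is e⁴ t₂⁴: CFSE(tet) = -0.8Δₜ = -0.8 × (4/9)(8570) = -3047 cm⁻¹.
OSPE = CFSE(oct) − CFSE(tet) = -10284 − (-3047) = -7237 cm⁻¹.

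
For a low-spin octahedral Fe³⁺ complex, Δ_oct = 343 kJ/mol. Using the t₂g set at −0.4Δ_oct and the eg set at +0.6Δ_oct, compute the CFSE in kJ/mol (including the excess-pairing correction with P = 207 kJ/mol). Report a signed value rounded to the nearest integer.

-272

Fe is in group 8, so Fe³⁺ is d⁵ (8 − 3 = 5).
Configuration: t₂g⁵ eg⁰.
The orbital stabilization is -2.0Δ_oct = -2.0 × 343 = -686 kJ/mol.
Pairing penalty: 2 pairs vs 0 in the high-spin reference → 2 extra × P = 414 kJ/mol.
Combining: -686 + 414 = -272 kJ/mol.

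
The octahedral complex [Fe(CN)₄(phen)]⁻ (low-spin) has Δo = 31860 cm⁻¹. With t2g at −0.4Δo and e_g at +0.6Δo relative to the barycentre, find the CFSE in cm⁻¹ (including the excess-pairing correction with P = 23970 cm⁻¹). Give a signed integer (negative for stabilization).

-15780

Ligand charges: 4×(-1) from CN⁻ and 1×(+0) from phen sum to -4; with overall charge -1, Fe is +3.
Fe is in group 8, so Fe³⁺ is d⁵ (8 − 3 = 5).
Electron filling gives t2g^5 e_g^0.
The orbital stabilization is -2.0Δo = -2.0 × 31860 = -63720 cm⁻¹.
Pairing penalty: 2 pairs vs 0 in the high-spin reference → 2 extra × P = 47940 cm⁻¹.
Combining: -63720 + 47940 = -15780 cm⁻¹.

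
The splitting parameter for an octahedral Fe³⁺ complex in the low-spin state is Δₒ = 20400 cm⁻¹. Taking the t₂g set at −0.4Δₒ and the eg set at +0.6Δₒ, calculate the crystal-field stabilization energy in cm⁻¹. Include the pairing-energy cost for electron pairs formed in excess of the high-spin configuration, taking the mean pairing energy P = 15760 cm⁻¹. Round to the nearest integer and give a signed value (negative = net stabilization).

Fe sits in group 8; removing 3 electrons leaves Fe³⁺ with 8 − 3 = 5 d electrons.
Configuration: t₂g⁵ eg⁰.
CFSE(orbital) = 5×(-0.4Δₒ) + 0×(0.6Δₒ) = -2.0Δₒ; with Δₒ = 20400 cm⁻¹ that is -40800 cm⁻¹.
Pairing penalty: 2 pairs vs 0 in the high-spin reference → 2 extra × P = 31520 cm⁻¹.
Overall CFSE = -40800 + 31520 = -9280 cm⁻¹.

-9280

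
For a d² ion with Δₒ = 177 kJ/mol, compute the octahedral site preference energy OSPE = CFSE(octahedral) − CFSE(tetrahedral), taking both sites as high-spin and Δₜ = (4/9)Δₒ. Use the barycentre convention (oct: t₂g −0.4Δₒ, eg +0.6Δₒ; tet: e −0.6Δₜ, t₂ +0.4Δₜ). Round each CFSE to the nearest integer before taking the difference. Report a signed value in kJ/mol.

-48

In an octahedral site d² (HS) is t₂g² eg⁰, giving CFSE(oct) = -0.8Δₒ = -142 kJ/mol.
Tetrahedral: e² t₂⁰, CFSE = 2(−0.6) + 0(+0.4) = -1.2Δₜ = -1.2 × (4/9) × 177 = -94 kJ/mol.
Subtracting, OSPE = -142 − (-94) = -48 kJ/mol.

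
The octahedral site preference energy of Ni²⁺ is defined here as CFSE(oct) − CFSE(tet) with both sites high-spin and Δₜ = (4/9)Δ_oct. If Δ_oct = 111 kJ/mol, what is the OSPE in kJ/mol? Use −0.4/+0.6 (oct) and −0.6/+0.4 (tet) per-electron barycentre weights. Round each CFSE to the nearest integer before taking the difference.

Group 10 minus oxidation state +2 gives a d⁸ configuration for Ni²⁺.
Octahedral (high-spin): t₂g⁶ eg², CFSE = 6(−0.4) + 2(+0.6) = -1.2Δ_oct = -1.2 × 111 = -133 kJ/mol.
Tetrahedral e⁴ t₂⁴ gives -0.8Δₜ = -0.8 × (4/9) × 111 = -39 kJ/mol.
OSPE = CFSE(oct) − CFSE(tet) = -133 − (-39) = -94 kJ/mol.

-94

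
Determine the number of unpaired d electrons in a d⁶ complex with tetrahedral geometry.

Tetrahedral splitting is small, so the complex is high-spin.
Configuration: e³ t₂³, giving 4 unpaired electrons.

4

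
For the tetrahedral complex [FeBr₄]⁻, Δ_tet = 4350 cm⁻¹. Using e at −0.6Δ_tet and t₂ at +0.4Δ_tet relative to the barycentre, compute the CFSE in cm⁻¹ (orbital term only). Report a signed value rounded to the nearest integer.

0

Each Br⁻ contributes -1; 4 × (-1) = -4. With overall charge -1, Fe is in the +3 oxidation state.
Fe is in group 8, so Fe³⁺ is d⁵ (8 − 3 = 5).
Tetrahedral fields are weak (Δₜ ≈ 4/9 Δₒ), so electrons fill high-spin.
Electron filling gives e² t₂³.
The orbital stabilization is 0.0Δ_tet = 0.0 × 4350 = 0 cm⁻¹.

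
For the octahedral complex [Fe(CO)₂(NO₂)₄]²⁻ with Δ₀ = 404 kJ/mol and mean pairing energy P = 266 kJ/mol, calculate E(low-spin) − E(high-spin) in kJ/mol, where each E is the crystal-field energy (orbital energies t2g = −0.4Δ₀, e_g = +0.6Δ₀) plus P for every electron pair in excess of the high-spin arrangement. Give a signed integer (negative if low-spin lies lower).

-276

Ligand charges: 2×(+0) from CO and 4×(-1) from NO₂⁻ sum to -4; with overall charge -2, Fe is +2.
Fe sits in group 8; removing 2 electrons leaves Fe²⁺ with 8 − 2 = 6 d electrons.
High-spin d⁶ fills as t2g^4 e_g^2 with CFSE 4(−0.4) + 2(+0.6) = -0.4Δ₀ = -162 kJ/mol.
Low-spin t2g^6 e_g^0 gives -2.4Δ₀ = -970 kJ/mol, but forming 2 extra pairs costs 2P = 532 kJ/mol, so E(LS) = -970 + 532 = -438 kJ/mol.
E(LS) − E(HS) = -438 − (-162) = -276 kJ/mol.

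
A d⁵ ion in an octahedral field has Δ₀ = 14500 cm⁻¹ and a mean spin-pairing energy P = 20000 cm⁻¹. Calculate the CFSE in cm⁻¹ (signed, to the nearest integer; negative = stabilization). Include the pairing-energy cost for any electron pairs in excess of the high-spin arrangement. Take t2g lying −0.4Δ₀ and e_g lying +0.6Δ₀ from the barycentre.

With Δ₀ < P the complex is high-spin.
Configuration: t2g^3 e_g^2.
Orbital CFSE = 0.0Δ₀ = 0.0 × 14500 = 0 cm⁻¹.
High-spin has no excess pairs, so no pairing correction applies.

0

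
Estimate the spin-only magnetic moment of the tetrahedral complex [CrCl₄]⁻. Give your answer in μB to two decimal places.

Each Cl⁻ contributes -1; 4 × (-1) = -4. With overall charge -1, Cr is in the +3 oxidation state.
Cr³⁺: group 6, so d-count = 6 − 3 = 3.
Tetrahedral splitting is small, so the complex is high-spin.
Configuration: e² t₂¹ → 3 unpaired electrons.
μ(spin-only) = √[3(3+2)] = √15 ≈ 3.87 μB.

3.87 μB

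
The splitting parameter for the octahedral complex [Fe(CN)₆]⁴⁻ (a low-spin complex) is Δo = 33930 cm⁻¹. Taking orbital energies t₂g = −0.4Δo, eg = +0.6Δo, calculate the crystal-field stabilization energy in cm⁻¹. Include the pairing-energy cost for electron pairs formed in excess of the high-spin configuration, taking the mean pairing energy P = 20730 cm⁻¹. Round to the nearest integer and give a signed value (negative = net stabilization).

-39972

Each CN⁻ contributes -1; 6 × (-1) = -6. With overall charge -4, Fe is in the +2 oxidation state.
Fe is in group 8, so Fe²⁺ is d⁶ (8 − 2 = 6).
Electron filling gives t₂g⁶ eg⁰.
Orbital CFSE = 6(-0.4) + 0(0.6) = -2.4Δo = -2.4 × 33930 = -81432 cm⁻¹.
Pairing penalty: 3 pairs vs 1 in the high-spin reference → 2 extra × P = 41460 cm⁻¹.
Net CFSE = -81432 + 41460 = -39972 cm⁻¹.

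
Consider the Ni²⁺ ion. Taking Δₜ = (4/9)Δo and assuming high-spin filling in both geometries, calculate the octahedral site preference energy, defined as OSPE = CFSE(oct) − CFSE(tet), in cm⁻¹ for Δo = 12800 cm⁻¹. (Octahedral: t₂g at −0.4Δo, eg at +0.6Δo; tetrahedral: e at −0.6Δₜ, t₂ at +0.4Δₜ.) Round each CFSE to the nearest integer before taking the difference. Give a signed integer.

Ni sits in group 10; removing 2 electrons leaves Ni²⁺ with 10 − 2 = 8 d electrons.
Octahedral high-spin t2g^6 e_g^2: CFSE = -1.2 × 12800 = -15360 cm⁻¹.
Tetrahedral: e^4 t2^4, CFSE = 4(−0.6) + 4(+0.4) = -0.8Δₜ = -0.8 × (4/9) × 12800 = -4551 cm⁻¹.
OSPE = CFSE(oct) − CFSE(tet) = -15360 − (-4551) = -10809 cm⁻¹.

-10809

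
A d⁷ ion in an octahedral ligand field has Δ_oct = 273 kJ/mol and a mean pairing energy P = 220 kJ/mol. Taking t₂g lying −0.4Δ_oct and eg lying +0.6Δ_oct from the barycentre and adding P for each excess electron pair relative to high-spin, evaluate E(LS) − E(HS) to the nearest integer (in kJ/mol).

High-spin: t₂g⁵ eg², CFSE = -0.8Δ_oct = -218 kJ/mol.
Low-spin t₂g⁶ eg¹ gives -1.8Δ_oct = -491 kJ/mol, but forming 1 extra pair costs 1P = 220 kJ/mol, so E(LS) = -491 + 220 = -271 kJ/mol.
E(LS) − E(HS) = -271 − (-218) = -53 kJ/mol.

-53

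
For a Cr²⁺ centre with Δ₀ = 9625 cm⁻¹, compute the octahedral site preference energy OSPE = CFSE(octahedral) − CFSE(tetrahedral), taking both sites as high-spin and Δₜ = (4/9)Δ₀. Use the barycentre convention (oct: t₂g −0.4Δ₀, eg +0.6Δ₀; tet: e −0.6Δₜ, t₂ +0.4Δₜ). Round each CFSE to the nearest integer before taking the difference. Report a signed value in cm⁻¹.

Cr sits in group 6; removing 2 electrons leaves Cr²⁺ with 6 − 2 = 4 d electrons.
Octahedral (high-spin): t₂g³ eg¹, CFSE = 3(−0.4) + 1(+0.6) = -0.6Δ₀ = -0.6 × 9625 = -5775 cm⁻¹.
In a tetrahedral site the filling is e² t₂²: CFSE(tet) = -0.4Δₜ = -0.4 × (4/9)(9625) = -1711 cm⁻¹.
Subtracting, OSPE = -5775 − (-1711) = -4064 cm⁻¹.

-4064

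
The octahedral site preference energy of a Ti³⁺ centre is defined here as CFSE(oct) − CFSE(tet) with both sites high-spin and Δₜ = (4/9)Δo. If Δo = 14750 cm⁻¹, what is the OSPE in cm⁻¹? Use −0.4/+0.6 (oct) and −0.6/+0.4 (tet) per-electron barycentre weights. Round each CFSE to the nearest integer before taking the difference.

-1967

Ti is in group 4, so Ti³⁺ is d¹ (4 − 3 = 1).
In an octahedral site d¹ (HS) is t₂g¹ eg⁰, giving CFSE(oct) = -0.4Δo = -5900 cm⁻¹.
Tetrahedral e¹ t₂⁰ gives -0.6Δₜ = -0.6 × (4/9) × 14750 = -3933 cm⁻¹.
Subtracting, OSPE = -5900 − (-3933) = -1967 cm⁻¹.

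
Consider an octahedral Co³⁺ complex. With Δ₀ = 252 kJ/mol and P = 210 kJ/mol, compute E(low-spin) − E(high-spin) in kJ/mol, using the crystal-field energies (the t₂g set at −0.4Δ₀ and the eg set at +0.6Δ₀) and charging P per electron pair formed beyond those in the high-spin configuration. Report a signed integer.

Co is in group 9, so Co³⁺ is d⁶ (9 − 3 = 6).
High-spin: t₂g⁴ eg², CFSE = -0.4Δ₀ = -101 kJ/mol.
For low-spin the configuration is t₂g⁶ eg⁰: orbital energy -2.4 × 252 = -605 kJ/mol, and 2 additional pairs relative to high-spin add 420 kJ/mol, giving -185 kJ/mol.
E(LS) − E(HS) = -185 − (-101) = -84 kJ/mol.

-84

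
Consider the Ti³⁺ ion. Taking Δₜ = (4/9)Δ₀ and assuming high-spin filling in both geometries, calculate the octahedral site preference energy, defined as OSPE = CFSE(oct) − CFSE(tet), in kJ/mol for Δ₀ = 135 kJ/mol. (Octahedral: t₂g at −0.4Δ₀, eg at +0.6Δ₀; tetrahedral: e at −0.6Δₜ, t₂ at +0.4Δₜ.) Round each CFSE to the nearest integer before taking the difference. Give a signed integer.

-18

Group 4 minus oxidation state +3 gives a d¹ configuration for Ti³⁺.
In an octahedral site d¹ (HS) is t₂g¹ eg⁰, giving CFSE(oct) = -0.4Δ₀ = -54 kJ/mol.
Tetrahedral: e¹ t₂⁰, CFSE = 1(−0.6) + 0(+0.4) = -0.6Δₜ = -0.6 × (4/9) × 135 = -36 kJ/mol.
OSPE = CFSE(oct) − CFSE(tet) = -54 − (-36) = -18 kJ/mol.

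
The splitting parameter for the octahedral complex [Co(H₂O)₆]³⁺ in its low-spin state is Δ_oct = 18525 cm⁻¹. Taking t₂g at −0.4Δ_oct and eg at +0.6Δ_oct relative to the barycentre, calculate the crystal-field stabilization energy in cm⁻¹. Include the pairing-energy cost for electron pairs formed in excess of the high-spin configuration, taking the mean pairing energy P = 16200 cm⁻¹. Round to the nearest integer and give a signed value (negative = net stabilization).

H₂O is neutral, so the +3 overall charge sits on Co: oxidation state +3.
Co is in group 9, so Co³⁺ is d⁶ (9 − 3 = 6).
Configuration: t₂g⁶ eg⁰.
Orbital CFSE = 6(-0.4) + 0(0.6) = -2.4Δ_oct = -2.4 × 18525 = -44460 cm⁻¹.
Pairing penalty: 3 pairs vs 1 in the high-spin reference → 2 extra × P = 32400 cm⁻¹.
Combining: -44460 + 32400 = -12060 cm⁻¹.

-12060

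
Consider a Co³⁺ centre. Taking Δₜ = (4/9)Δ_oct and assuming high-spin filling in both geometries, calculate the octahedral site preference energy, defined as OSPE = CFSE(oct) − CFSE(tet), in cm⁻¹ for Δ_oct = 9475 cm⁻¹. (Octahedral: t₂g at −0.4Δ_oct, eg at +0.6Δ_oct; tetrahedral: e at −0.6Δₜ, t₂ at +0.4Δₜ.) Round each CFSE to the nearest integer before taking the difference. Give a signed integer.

Group 9 minus oxidation state +3 gives a d⁶ configuration for Co³⁺.
Octahedral (high-spin): t₂g⁴ eg², CFSE = 4(−0.4) + 2(+0.6) = -0.4Δ_oct = -0.4 × 9475 = -3790 cm⁻¹.
In a tetrahedral site the filling is e³ t₂³: CFSE(tet) = -0.6Δₜ = -0.6 × (4/9)(9475) = -2527 cm⁻¹.
Subtracting, OSPE = -3790 − (-2527) = -1263 cm⁻¹.

-1263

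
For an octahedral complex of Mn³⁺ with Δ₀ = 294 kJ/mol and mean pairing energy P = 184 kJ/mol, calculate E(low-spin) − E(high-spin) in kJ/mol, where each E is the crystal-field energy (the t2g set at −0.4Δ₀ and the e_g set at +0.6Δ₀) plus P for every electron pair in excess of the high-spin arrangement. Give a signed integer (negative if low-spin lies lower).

Mn sits in group 7; removing 3 electrons leaves Mn³⁺ with 7 − 3 = 4 d electrons.
High-spin d⁴ fills as t2g^3 e_g^1 with CFSE 3(−0.4) + 1(+0.6) = -0.6Δ₀ = -176 kJ/mol.
For low-spin the configuration is t2g^4 e_g^0: orbital energy -1.6 × 294 = -470 kJ/mol, and 1 additional pair relative to high-spin adds 184 kJ/mol, giving -286 kJ/mol.
E(LS) − E(HS) = -286 − (-176) = -110 kJ/mol.

-110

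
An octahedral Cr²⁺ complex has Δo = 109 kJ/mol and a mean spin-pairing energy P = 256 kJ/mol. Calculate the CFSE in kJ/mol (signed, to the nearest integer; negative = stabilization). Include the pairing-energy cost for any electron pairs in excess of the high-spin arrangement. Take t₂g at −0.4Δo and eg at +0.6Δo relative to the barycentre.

-65

Group 6 minus oxidation state +2 gives a d⁴ configuration for Cr²⁺.
Since Δo = 109 kJ/mol < P = 256 kJ/mol, the complex adopts the high-spin configuration.
Configuration: t₂g³ eg¹.
Orbital CFSE = -0.6Δo = -0.6 × 109 = -65 kJ/mol.
High-spin has no excess pairs, so no pairing correction applies.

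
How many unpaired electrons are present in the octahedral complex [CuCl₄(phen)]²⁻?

Ligand charges: 4×(-1) from Cl⁻ and 1×(+0) from phen sum to -4; with overall charge -2, Cu is +2.
Cu²⁺: group 11, so d-count = 11 − 2 = 9.
Configuration: t₂g⁶ eg³, giving 1 unpaired electron.

1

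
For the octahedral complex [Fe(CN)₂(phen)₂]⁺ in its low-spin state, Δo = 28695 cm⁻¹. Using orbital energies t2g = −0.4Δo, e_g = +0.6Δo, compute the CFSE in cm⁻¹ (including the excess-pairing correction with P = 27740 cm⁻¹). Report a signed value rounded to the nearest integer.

-1910

Ligand charges: 2×(-1) from CN⁻ and 2×(+0) from phen sum to -2; with overall charge +1, Fe is +3.
Fe³⁺: group 8, so d-count = 8 − 3 = 5.
Electron filling gives t2g^5 e_g^0.
The orbital stabilization is -2.0Δo = -2.0 × 28695 = -57390 cm⁻¹.
Pairing penalty: 2 pairs vs 0 in the high-spin reference → 2 extra × P = 55480 cm⁻¹.
Overall CFSE = -57390 + 55480 = -1910 cm⁻¹.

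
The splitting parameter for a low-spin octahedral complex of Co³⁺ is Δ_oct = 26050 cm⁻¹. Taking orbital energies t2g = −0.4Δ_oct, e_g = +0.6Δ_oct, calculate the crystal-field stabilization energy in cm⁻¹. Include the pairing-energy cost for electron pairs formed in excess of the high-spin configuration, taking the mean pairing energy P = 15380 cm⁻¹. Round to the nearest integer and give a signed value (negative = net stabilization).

Group 9 minus oxidation state +3 gives a d⁶ configuration for Co³⁺.
Electron filling gives t2g^6 e_g^0.
Orbital CFSE = 6(-0.4) + 0(0.6) = -2.4Δ_oct = -2.4 × 26050 = -62520 cm⁻¹.
Relative to high-spin t2g^4 e_g^2 (1 paired), the low-spin configuration has 2 additional pairs, contributing +2 × 15380 = +30760 cm⁻¹.
Combining: -62520 + 30760 = -31760 cm⁻¹.

-31760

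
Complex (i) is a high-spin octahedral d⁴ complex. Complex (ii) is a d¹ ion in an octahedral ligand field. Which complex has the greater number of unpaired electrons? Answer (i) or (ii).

(i)

(i): t2g^3 e_g^1 → 4 unpaired.
(ii): t2g^1 e_g^0 → 1 unpaired.
So (i) has more unpaired electrons.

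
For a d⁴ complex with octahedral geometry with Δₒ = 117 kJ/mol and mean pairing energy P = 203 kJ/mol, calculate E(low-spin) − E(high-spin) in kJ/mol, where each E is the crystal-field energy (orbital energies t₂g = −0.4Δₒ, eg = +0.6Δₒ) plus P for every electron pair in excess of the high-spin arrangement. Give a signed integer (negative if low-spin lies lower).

86

High-spin d⁴ fills as t₂g³ eg¹ with CFSE 3(−0.4) + 1(+0.6) = -0.6Δₒ = -70 kJ/mol.
For low-spin the configuration is t₂g⁴ eg⁰: orbital energy -1.6 × 117 = -187 kJ/mol, and 1 additional pair relative to high-spin adds 203 kJ/mol, giving 16 kJ/mol.
E(LS) − E(HS) = 16 − (-70) = 86 kJ/mol.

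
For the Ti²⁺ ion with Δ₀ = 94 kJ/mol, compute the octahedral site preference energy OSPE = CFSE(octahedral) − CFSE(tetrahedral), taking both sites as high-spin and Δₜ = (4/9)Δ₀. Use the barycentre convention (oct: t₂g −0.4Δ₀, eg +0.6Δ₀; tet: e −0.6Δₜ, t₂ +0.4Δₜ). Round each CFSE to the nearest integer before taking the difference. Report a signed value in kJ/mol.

Ti sits in group 4; removing 2 electrons leaves Ti²⁺ with 4 − 2 = 2 d electrons.
In an octahedral site d² (HS) is t₂g² eg⁰, giving CFSE(oct) = -0.8Δ₀ = -75 kJ/mol.
In a tetrahedral site the filling is e² t₂⁰: CFSE(tet) = -1.2Δₜ = -1.2 × (4/9)(94) = -50 kJ/mol.
Subtracting, OSPE = -75 − (-50) = -25 kJ/mol.

-25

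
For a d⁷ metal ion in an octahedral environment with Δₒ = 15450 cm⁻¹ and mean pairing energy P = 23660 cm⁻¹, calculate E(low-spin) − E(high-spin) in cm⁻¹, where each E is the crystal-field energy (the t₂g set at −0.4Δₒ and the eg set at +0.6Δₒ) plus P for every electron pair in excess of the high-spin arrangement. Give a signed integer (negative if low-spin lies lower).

High-spin: t₂g⁵ eg², CFSE = -0.8Δₒ = -12360 cm⁻¹.
Low-spin t₂g⁶ eg¹ gives -1.8Δₒ = -27810 cm⁻¹, but forming 1 extra pair costs 1P = 23660 cm⁻¹, so E(LS) = -27810 + 23660 = -4150 cm⁻¹.
E(LS) − E(HS) = -4150 − (-12360) = 8210 cm⁻¹.

8210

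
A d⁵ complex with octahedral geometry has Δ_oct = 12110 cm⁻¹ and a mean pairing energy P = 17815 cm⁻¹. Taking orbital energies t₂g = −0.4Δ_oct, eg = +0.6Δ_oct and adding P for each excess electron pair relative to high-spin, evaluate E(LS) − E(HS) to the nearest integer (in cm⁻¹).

In the high-spin limit (t₂g³ eg²) the orbital term is 0.0Δ_oct = 0 cm⁻¹, with no excess pairing.
Low-spin: t₂g⁵ eg⁰, orbital CFSE = -2.0Δ_oct = -24220 cm⁻¹; plus 2 excess pairs × P = +35630 cm⁻¹; total 11410 cm⁻¹.
Thus E(LS) − E(HS) = 11410 cm⁻¹.

11410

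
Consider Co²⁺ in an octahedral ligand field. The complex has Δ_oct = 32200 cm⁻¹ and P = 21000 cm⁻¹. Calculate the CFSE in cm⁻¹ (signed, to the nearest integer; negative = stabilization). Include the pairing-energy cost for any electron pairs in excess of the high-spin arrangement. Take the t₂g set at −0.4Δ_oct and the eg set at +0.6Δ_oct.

-36960

Co is in group 9, so Co²⁺ is d⁷ (9 − 2 = 7).
Since Δ_oct = 32200 cm⁻¹ > P = 21000 cm⁻¹, the complex adopts the low-spin configuration.
Configuration: t₂g⁶ eg¹.
Orbital CFSE = -1.8Δ_oct = -1.8 × 32200 = -57960 cm⁻¹.
Excess pairs vs high-spin: 3 − 2 = 1; pairing cost = +21000 cm⁻¹.
Net CFSE = -57960 + 21000 = -36960 cm⁻¹.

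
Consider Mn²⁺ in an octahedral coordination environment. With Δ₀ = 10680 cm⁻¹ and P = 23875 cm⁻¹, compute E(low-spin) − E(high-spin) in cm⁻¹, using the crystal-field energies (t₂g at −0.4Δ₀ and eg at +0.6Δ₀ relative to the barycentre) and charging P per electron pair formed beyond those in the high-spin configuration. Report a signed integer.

26390

Group 7 minus oxidation state +2 gives a d⁵ configuration for Mn²⁺.
High-spin d⁵ fills as t₂g³ eg² with CFSE 3(−0.4) + 2(+0.6) = 0.0Δ₀ = 0 cm⁻¹.
For low-spin the configuration is t₂g⁵ eg⁰: orbital energy -2.0 × 10680 = -21360 cm⁻¹, and 2 additional pairs relative to high-spin add 47750 cm⁻¹, giving 26390 cm⁻¹.
Thus E(LS) − E(HS) = 26390 cm⁻¹.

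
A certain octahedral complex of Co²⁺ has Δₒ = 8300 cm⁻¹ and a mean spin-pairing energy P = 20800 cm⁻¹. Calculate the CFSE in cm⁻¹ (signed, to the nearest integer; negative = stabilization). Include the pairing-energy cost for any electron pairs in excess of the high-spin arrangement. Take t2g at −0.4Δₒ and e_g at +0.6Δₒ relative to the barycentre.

Co is in group 9, so Co²⁺ is d⁷ (9 − 2 = 7).
Here Δₒ < P (8300 < 20800), so the high-spin state is favoured.
Filling d⁷ accordingly: t2g^5 e_g^2.
Orbital CFSE = -0.8Δₒ = -0.8 × 8300 = -6640 cm⁻¹.
High-spin has no excess pairs, so no pairing correction applies.

-6640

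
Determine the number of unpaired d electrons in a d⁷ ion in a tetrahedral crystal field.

Tetrahedral fields are weak (Δₜ ≈ 4/9 Δₒ), so electrons fill high-spin.
Configuration: e⁴ t₂³, giving 3 unpaired electrons.

3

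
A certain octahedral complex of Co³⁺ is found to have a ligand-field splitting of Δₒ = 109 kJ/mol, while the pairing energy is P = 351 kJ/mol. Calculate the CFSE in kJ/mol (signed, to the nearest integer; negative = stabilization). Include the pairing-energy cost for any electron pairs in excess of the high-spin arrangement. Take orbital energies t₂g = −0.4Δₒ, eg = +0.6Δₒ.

Co is in group 9, so Co³⁺ is d⁶ (9 − 3 = 6).
Δₒ < P, so pairing is avoided: the ground state is high-spin.
Configuration: t₂g⁴ eg².
Orbital CFSE = -0.4Δₒ = -0.4 × 109 = -44 kJ/mol.
High-spin has no excess pairs, so no pairing correction applies.

-44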